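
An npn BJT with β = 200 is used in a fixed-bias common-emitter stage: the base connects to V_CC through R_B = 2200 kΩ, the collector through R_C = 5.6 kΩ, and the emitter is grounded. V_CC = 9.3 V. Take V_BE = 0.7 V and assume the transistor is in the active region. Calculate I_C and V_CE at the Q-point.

I_C ≈ 0.78 mA, V_CE ≈ 4.9 V

Base loop: V_CC = I_B·R_B + V_BE, so I_B = (9.3 − 0.7)/2200 kΩ = 0.00391 mA.
In the active region I_C = β·I_B = 200 × 0.00391 = 0.782 mA.
Collector loop: V_CE = V_CC − I_C·R_C = 9.3 − 0.782×5.6 = 4.92 V.
Since V_CE = 4.92 V > V_CE(sat) ≈ 0.2 V, the transistor is in the active region as assumed.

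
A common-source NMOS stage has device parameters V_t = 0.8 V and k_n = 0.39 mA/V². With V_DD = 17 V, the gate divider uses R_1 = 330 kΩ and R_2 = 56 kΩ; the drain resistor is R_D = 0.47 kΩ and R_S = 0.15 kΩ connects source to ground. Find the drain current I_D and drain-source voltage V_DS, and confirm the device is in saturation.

V_G = V_DD·R_2/(R_1+R_2) = 17×56/386 = 2.47 V.
Assume saturation: I_D = (k_n/2)(V_GS − V_t)² with V_GS = V_G − I_D·R_S = 2.47 − 0.15·I_D.
Substituting gives 0.00439·I_D² − 1.1·I_D + 0.541 = 0, with roots I_D = 0.494 or 250 mA.
The root I_D = 250 mA gives V_GS = -35 V ≤ V_t, so take I_D = 0.494 mA.
Then V_GS = 2.39 V and V_DS = V_DD − I_D(R_D+R_S) = 17 − 0.494×0.62 = 16.7 V.
Saturation requires V_DS ≥ V_GS − V_t = 1.59 V; 16.7 ≥ 1.59 ✓.

I_D ≈ 0.49 mA, V_DS ≈ 17 V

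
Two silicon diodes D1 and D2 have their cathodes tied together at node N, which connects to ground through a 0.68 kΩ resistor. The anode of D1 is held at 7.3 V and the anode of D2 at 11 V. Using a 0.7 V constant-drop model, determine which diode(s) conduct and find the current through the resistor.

Assume both conduct. Then node N would need to be at both 7.3−0.7 = 6.6 V and 11−0.7 = 10.3 V, which is impossible.
Assume only D2 conducts: V_N = 11 − 0.7 = 10.3 V, so I_R = 10.3/0.68 = 15.1 mA.
Check D1: its anode-to-cathode voltage is 7.3 − 10.3 = -3 V < 0.7 V, so it is off. The assumption is consistent.

Only D2 conducts; I_R ≈ 15 mA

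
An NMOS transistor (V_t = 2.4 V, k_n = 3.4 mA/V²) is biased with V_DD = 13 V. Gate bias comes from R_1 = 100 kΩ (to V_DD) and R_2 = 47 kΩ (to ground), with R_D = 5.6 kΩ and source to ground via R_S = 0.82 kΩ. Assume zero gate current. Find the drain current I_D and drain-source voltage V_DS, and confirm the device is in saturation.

V_G = V_DD·R_2/(R_1+R_2) = 13×47/147 = 4.16 V.
Assume saturation: I_D = (k_n/2)(V_GS − V_t)² with V_GS = V_G − I_D·R_S = 4.16 − 0.82·I_D.
Substituting gives 1.14·I_D² − 5.9·I_D + 5.24 = 0, with roots I_D = 1.14 or 4.02 mA.
The root I_D = 4.02 mA gives V_GS = 0.863 V ≤ V_t, so take I_D = 1.14 mA.
Then V_GS = 3.22 V and V_DS = V_DD − I_D(R_D+R_S) = 13 − 1.14×6.42 = 5.67 V.
Saturation requires V_DS ≥ V_GS − V_t = 0.82 V; 5.67 ≥ 0.82 ✓.

I_D ≈ 1.1 mA, V_DS ≈ 5.7 V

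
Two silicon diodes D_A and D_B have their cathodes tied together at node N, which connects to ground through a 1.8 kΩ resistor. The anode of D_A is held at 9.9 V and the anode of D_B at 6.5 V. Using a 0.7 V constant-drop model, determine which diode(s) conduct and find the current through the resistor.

Assume both conduct. Then node N would need to be at both 9.9−0.7 = 9.2 V and 6.5−0.7 = 5.8 V, which is impossible.
Assume only D_A conducts: V_N = 9.9 − 0.7 = 9.2 V, so I_R = 9.2/1.8 = 5.11 mA.
Check D_B: its anode-to-cathode voltage is 6.5 − 9.2 = -2.7 V < 0.7 V, so it is off. The assumption is consistent.

Only D_A conducts; I_R ≈ 5.1 mA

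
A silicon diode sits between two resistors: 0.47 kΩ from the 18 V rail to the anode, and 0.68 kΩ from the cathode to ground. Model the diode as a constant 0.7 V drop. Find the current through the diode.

The two resistors are in series with the diode, so KVL gives 18 = I·0.47 + 0.7 + I·0.68.
I = (18 − 0.7) / (0.47 + 0.68) kΩ = 17.3 / 1.15 = 15 mA.

I ≈ 15 mA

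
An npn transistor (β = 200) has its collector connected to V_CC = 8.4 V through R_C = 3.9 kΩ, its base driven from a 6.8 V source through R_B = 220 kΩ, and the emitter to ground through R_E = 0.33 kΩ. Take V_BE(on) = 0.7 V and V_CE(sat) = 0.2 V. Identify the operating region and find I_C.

saturation; I_C ≈ 1.9 mA

Assume active: I_B = (6.8 − 0.7)/(220 + 201×0.33) = 0.0213 mA, I_C = β·I_B = 4.26 mA.
Then V_CE = 8.4 − 4.26×3.9 − 4.28×0.33 = -9.63 V < 0.2 V — the active assumption fails.
Re-solve with V_CE = 0.2 V. KCL at the emitter: V_E/R_E = (V_BB−0.7−V_E)/R_B + (V_CC−0.2−V_E)/R_C, giving V_E = 0.647 V.
I_C = (V_CC − 0.2 − V_E)/R_C = (8.2 − 0.647)/3.9 = 1.94 mA.
Check: I_B = (6.1 − 0.647)/220 = 0.0248 mA, and β·I_B = 4.96 mA > I_C, confirming saturation.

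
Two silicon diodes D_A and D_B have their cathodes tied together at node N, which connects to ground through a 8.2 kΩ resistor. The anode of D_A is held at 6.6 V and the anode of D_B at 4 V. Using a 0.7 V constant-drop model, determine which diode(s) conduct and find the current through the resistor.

Only D_A conducts; I_R ≈ 0.72 mA

Assume both conduct. Then node N would need to be at both 6.6−0.7 = 5.9 V and 4−0.7 = 3.3 V, which is impossible.
Assume only D_A conducts: V_N = 6.6 − 0.7 = 5.9 V, so I_R = 5.9/8.2 = 0.72 mA.
Check D_B: its anode-to-cathode voltage is 4 − 5.9 = -1.9 V < 0.7 V, so it is off. The assumption is consistent.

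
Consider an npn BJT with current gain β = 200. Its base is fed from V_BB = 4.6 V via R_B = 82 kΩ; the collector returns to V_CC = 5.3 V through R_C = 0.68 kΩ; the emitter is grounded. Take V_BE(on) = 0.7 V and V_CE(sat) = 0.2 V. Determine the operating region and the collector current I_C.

Assume active: I_B = (4.6 − 0.7)/82 = 0.0476 mA, giving I_C = β·I_B = 9.51 mA.
But then V_CE = 5.3 − 9.51×0.68 = -1.17 V < V_CE(sat) = 0.2 V — impossible in the active region.
So the transistor is saturated. With V_CE = 0.2 V, I_C = (V_CC − 0.2)/R_C = 5.1/0.68 = 7.5 mA.
Check: β·I_B = 9.51 mA > I_C = 7.5 mA, confirming saturation.

saturation; I_C ≈ 7.5 mA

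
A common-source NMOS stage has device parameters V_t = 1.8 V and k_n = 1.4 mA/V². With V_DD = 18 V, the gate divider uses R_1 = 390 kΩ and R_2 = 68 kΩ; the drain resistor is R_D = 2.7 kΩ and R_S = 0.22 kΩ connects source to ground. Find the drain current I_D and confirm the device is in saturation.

I_D ≈ 0.42 mA

V_G = V_DD·R_2/(R_1+R_2) = 18×68/458 = 2.67 V.
Assume saturation: I_D = (k_n/2)(V_GS − V_t)² with V_GS = V_G − I_D·R_S = 2.67 − 0.22·I_D.
Substituting gives 0.0339·I_D² − 1.27·I_D + 0.533 = 0, with roots I_D = 0.425 or 37 mA.
The root I_D = 37 mA gives V_GS = -5.47 V ≤ V_t, so take I_D = 0.425 mA.
Then V_GS = 2.58 V and V_DS = V_DD − I_D(R_D+R_S) = 18 − 0.425×2.92 = 16.8 V.
Saturation requires V_DS ≥ V_GS − V_t = 0.779 V; 16.8 ≥ 0.779 ✓.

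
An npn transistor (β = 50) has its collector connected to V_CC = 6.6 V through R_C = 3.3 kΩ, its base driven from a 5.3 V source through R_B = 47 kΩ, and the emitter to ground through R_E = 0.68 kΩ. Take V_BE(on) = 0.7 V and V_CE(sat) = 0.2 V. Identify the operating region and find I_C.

Assume active: I_B = (5.3 − 0.7)/(47 + 51×0.68) = 0.0563 mA, I_C = β·I_B = 2.82 mA.
Then V_CE = 6.6 − 2.82×3.3 − 2.87×0.68 = -4.65 V < 0.2 V — the active assumption fails.
Re-solve with V_CE = 0.2 V. KCL at the emitter: V_E/R_E = (V_BB−0.7−V_E)/R_B + (V_CC−0.2−V_E)/R_C, giving V_E = 1.14 V.
I_C = (V_CC − 0.2 − V_E)/R_C = (6.4 − 1.14)/3.3 = 1.6 mA.
Check: I_B = (4.6 − 1.14)/47 = 0.0737 mA, and β·I_B = 3.69 mA > I_C, confirming saturation.

saturation; I_C ≈ 1.6 mA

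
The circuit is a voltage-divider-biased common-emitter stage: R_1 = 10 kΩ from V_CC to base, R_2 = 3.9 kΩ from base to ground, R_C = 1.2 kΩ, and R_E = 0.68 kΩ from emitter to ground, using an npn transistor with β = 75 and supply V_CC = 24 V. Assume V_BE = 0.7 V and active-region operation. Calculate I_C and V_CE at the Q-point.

I_C ≈ 8.3 mA, V_CE ≈ 8.3 V

Thevenize the base divider: V_Th = V_CC·R_2/(R_1+R_2) = 24×3.9/13.9 = 6.73 V, R_Th = R_1‖R_2 = 2.81 kΩ.
Base-emitter loop: V_Th = I_B·R_Th + V_BE + (β+1)I_B·R_E, so I_B = (6.73 − 0.7) / (2.81 + 76×0.68) = 0.111 mA.
I_C = β·I_B = 75×0.111 = 8.31 mA, and I_E = (β+1)I_B = 8.42 mA.
V_CE = V_CC − I_C·R_C − I_E·R_E = 24 − 8.31×1.2 − 8.42×0.68 = 8.31 V.
V_CE = 8.31 V > 0.2 V confirms active-region operation.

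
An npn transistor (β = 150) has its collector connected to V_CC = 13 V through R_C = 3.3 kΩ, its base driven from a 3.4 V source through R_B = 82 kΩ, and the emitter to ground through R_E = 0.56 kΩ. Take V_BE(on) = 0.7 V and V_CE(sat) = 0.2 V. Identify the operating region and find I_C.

Assume active. Base-emitter loop: I_B = (V_BB − V_BE)/(R_B + (β+1)R_E) = (3.4 − 0.7)/(82 + 151×0.56) = 0.0162 mA.
I_C = β·I_B = 150×0.0162 = 2.43 mA.
V_CE = V_CC − I_C·R_C − I_E·R_E = 13 − 2.43×3.3 − 2.45×0.56 = 3.61 V > V_CE(sat), so the active-region assumption holds.

active; I_C ≈ 2.4 mA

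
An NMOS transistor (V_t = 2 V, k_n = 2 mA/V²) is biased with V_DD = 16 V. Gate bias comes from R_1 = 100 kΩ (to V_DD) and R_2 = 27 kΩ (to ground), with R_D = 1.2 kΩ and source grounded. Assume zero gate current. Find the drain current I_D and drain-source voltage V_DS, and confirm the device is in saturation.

V_G = V_DD·R_2/(R_1+R_2) = 16×27/127 = 3.4 V. With the source grounded, V_GS = V_G = 3.4 V.
Assume saturation: I_D = (k_n/2)(V_GS − V_t)² = (2/2)×(3.4 − 2)² = 1×1.4² = 1.96 mA.
V_DS = V_DD − I_D·R_D = 16 − 1.96×1.2 = 13.6 V.
Saturation requires V_DS ≥ V_GS − V_t = 1.4 V; 13.6 ≥ 1.4 ✓.

I_D ≈ 2 mA, V_DS ≈ 14 V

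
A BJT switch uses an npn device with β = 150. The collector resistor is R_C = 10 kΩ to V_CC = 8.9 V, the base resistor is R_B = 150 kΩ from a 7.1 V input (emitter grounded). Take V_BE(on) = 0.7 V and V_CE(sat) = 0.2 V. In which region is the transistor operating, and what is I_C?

Assume active: I_B = (7.1 − 0.7)/150 = 0.0427 mA, giving I_C = β·I_B = 6.4 mA.
But then V_CE = 8.9 − 6.4×10 = -55.1 V < V_CE(sat) = 0.2 V — impossible in the active region.
So the transistor is saturated. With V_CE = 0.2 V, I_C = (V_CC − 0.2)/R_C = 8.7/10 = 0.87 mA.
Check: β·I_B = 6.4 mA > I_C = 0.87 mA, confirming saturation.

saturation; I_C ≈ 0.87 mA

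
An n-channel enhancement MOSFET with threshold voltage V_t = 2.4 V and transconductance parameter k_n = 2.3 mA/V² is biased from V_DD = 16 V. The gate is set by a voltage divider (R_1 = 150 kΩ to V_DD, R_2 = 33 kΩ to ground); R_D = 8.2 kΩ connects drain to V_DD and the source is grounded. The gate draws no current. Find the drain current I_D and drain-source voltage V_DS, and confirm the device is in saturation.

V_G = V_DD·R_2/(R_1+R_2) = 16×33/183 = 2.89 V. With the source grounded, V_GS = V_G = 2.89 V.
Assume saturation: I_D = (k_n/2)(V_GS − V_t)² = (2.3/2)×(2.89 − 2.4)² = 1.15×0.485² = 0.271 mA.
V_DS = V_DD − I_D·R_D = 16 − 0.271×8.2 = 13.8 V.
Saturation requires V_DS ≥ V_GS − V_t = 0.485 V; 13.8 ≥ 0.485 ✓.

I_D ≈ 0.27 mA, V_DS ≈ 14 V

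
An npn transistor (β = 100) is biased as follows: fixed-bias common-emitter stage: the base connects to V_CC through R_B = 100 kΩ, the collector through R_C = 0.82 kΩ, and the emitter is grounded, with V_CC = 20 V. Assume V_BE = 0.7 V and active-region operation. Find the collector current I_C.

I_C ≈ 19 mA

Base loop: V_CC = I_B·R_B + V_BE, so I_B = (20 − 0.7)/100 kΩ = 0.193 mA.
In the active region I_C = β·I_B = 100 × 0.193 = 19.3 mA.
Collector loop: V_CE = V_CC − I_C·R_C = 20 − 19.3×0.82 = 4.17 V.
Since V_CE = 4.17 V > V_CE(sat) ≈ 0.2 V, the transistor is in the active region as assumed.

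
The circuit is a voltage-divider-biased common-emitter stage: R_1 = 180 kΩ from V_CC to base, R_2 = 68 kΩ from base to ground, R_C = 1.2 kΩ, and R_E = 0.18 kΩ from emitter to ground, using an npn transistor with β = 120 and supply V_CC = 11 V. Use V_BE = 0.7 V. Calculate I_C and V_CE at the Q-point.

I_C ≈ 3.9 mA, V_CE ≈ 5.6 V

Thevenize the base divider: V_Th = V_CC·R_2/(R_1+R_2) = 11×68/248 = 3.02 V, R_Th = R_1‖R_2 = 49.4 kΩ.
Base-emitter loop: V_Th = I_B·R_Th + V_BE + (β+1)I_B·R_E, so I_B = (3.02 − 0.7) / (49.4 + 121×0.18) = 0.0326 mA.
I_C = β·I_B = 120×0.0326 = 3.91 mA, and I_E = (β+1)I_B = 3.94 mA.
V_CE = V_CC − I_C·R_C − I_E·R_E = 11 − 3.91×1.2 − 3.94×0.18 = 5.6 V.
V_CE = 5.6 V > 0.2 V confirms active-region operation.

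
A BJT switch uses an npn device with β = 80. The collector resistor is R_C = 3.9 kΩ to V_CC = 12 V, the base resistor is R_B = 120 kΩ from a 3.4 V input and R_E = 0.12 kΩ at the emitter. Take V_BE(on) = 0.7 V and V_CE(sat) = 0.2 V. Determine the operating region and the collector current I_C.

Assume active. Base-emitter loop: I_B = (V_BB − V_BE)/(R_B + (β+1)R_E) = (3.4 − 0.7)/(120 + 81×0.12) = 0.0208 mA.
I_C = β·I_B = 80×0.0208 = 1.67 mA.
V_CE = V_CC − I_C·R_C − I_E·R_E = 12 − 1.67×3.9 − 1.69×0.12 = 5.3 V > V_CE(sat), so the active-region assumption holds.

active; I_C ≈ 1.7 mA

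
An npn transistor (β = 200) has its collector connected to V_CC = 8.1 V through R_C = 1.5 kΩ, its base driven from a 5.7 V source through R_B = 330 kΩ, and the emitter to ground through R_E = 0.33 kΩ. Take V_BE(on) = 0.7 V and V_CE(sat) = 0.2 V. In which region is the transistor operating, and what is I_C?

Assume active. Base-emitter loop: I_B = (V_BB − V_BE)/(R_B + (β+1)R_E) = (5.7 − 0.7)/(330 + 201×0.33) = 0.0126 mA.
I_C = β·I_B = 200×0.0126 = 2.52 mA.
V_CE = V_CC − I_C·R_C − I_E·R_E = 8.1 − 2.52×1.5 − 2.54×0.33 = 3.48 V > V_CE(sat), so the active-region assumption holds.

active; I_C ≈ 2.5 mA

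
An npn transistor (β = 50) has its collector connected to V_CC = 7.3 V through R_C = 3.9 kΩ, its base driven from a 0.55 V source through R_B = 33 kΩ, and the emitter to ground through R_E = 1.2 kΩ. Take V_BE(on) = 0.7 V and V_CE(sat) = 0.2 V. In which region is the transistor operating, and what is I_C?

V_BB = 0.55 V ≤ V_BE(on) = 0.7 V, so the base-emitter junction is not forward biased.
The transistor is in cutoff: I_B = I_C = 0.

cutoff; I_C ≈ 0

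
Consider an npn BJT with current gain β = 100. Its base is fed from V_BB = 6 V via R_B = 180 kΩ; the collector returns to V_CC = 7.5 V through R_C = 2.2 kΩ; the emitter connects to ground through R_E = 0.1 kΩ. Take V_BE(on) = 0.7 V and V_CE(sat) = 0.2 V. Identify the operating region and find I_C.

active; I_C ≈ 2.8 mA

Assume active. Base-emitter loop: I_B = (V_BB − V_BE)/(R_B + (β+1)R_E) = (6 − 0.7)/(180 + 101×0.1) = 0.0279 mA.
I_C = β·I_B = 100×0.0279 = 2.79 mA.
V_CE = V_CC − I_C·R_C − I_E·R_E = 7.5 − 2.79×2.2 − 2.82×0.1 = 1.08 V > V_CE(sat), so the active-region assumption holds.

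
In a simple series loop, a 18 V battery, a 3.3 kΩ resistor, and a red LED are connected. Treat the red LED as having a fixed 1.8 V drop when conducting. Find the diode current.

KVL around the loop: 18 = V_D + I·R = 1.8 + I × 3.3 kΩ.
So I = (18 − 1.8) / 3.3 kΩ = 16.2 / 3.3 = 4.91 mA.

I ≈ 4.9 mA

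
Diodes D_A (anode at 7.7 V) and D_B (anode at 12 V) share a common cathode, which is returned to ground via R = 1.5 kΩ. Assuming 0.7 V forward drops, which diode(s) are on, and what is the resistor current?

Only D_B conducts; I_R ≈ 7.5 mA

Assume both conduct. Then node N would need to be at both 7.7−0.7 = 7 V and 12−0.7 = 11.3 V, which is impossible.
Assume only D_B conducts: V_N = 12 − 0.7 = 11.3 V, so I_R = 11.3/1.5 = 7.53 mA.
Check D_A: its anode-to-cathode voltage is 7.7 − 11.3 = -3.6 V < 0.7 V, so it is off. The assumption is consistent.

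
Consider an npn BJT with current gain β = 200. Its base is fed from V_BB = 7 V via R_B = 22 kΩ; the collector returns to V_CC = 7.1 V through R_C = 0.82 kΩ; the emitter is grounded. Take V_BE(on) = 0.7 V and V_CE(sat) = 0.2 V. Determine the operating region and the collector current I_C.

saturation; I_C ≈ 8.4 mA

Assume active: I_B = (7 − 0.7)/22 = 0.286 mA, giving I_C = β·I_B = 57.3 mA.
But then V_CE = 7.1 − 57.3×0.82 = -39.9 V < V_CE(sat) = 0.2 V — impossible in the active region.
So the transistor is saturated. With V_CE = 0.2 V, I_C = (V_CC − 0.2)/R_C = 6.9/0.82 = 8.41 mA.
Check: β·I_B = 57.3 mA > I_C = 8.41 mA, confirming saturation.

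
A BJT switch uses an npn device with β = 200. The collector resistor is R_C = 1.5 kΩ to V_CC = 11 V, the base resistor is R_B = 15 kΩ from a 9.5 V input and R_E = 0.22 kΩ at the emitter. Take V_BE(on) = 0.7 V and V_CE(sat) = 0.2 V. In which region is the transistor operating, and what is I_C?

Assume active: I_B = (9.5 − 0.7)/(15 + 201×0.22) = 0.149 mA, I_C = β·I_B = 29.7 mA.
Then V_CE = 11 − 29.7×1.5 − 29.9×0.22 = -40.2 V < 0.2 V — the active assumption fails.
Re-solve with V_CE = 0.2 V. KCL at the emitter: V_E/R_E = (V_BB−0.7−V_E)/R_B + (V_CC−0.2−V_E)/R_C, giving V_E = 1.48 V.
I_C = (V_CC − 0.2 − V_E)/R_C = (10.8 − 1.48)/1.5 = 6.22 mA.
Check: I_B = (8.8 − 1.48)/15 = 0.488 mA, and β·I_B = 97.7 mA > I_C, confirming saturation.

saturation; I_C ≈ 6.2 mA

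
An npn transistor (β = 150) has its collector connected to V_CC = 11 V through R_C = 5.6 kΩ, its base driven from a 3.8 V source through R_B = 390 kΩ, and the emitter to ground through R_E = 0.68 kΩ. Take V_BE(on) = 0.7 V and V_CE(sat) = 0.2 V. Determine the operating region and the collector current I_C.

active; I_C ≈ 0.94 mA

Assume active. Base-emitter loop: I_B = (V_BB − V_BE)/(R_B + (β+1)R_E) = (3.8 − 0.7)/(390 + 151×0.68) = 0.00629 mA.
I_C = β·I_B = 150×0.00629 = 0.944 mA.
V_CE = V_CC − I_C·R_C − I_E·R_E = 11 − 0.944×5.6 − 0.95×0.68 = 5.07 V > V_CE(sat), so the active-region assumption holds.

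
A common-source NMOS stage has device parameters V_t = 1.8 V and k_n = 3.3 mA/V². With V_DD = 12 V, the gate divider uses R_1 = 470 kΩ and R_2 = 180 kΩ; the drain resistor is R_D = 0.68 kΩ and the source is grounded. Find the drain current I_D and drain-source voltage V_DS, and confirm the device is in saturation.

V_G = V_DD·R_2/(R_1+R_2) = 12×180/650 = 3.32 V. With the source grounded, V_GS = V_G = 3.32 V.
Assume saturation: I_D = (k_n/2)(V_GS − V_t)² = (3.3/2)×(3.32 − 1.8)² = 1.65×1.52² = 3.83 mA.
V_DS = V_DD − I_D·R_D = 12 − 3.83×0.68 = 9.4 V.
Saturation requires V_DS ≥ V_GS − V_t = 1.52 V; 9.4 ≥ 1.52 ✓.

I_D ≈ 3.8 mA, V_DS ≈ 9.4 V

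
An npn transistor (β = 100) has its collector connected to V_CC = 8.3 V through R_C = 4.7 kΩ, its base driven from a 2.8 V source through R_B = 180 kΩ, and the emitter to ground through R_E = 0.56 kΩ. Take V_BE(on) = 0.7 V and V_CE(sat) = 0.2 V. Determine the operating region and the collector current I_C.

active; I_C ≈ 0.89 mA

Assume active. Base-emitter loop: I_B = (V_BB − V_BE)/(R_B + (β+1)R_E) = (2.8 − 0.7)/(180 + 101×0.56) = 0.00888 mA.
I_C = β·I_B = 100×0.00888 = 0.888 mA.
V_CE = V_CC − I_C·R_C − I_E·R_E = 8.3 − 0.888×4.7 − 0.897×0.56 = 3.63 V > V_CE(sat), so the active-region assumption holds.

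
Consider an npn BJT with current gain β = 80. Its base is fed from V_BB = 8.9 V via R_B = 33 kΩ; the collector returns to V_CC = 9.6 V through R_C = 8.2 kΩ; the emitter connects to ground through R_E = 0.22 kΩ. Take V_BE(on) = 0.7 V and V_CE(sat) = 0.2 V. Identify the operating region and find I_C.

Assume active: I_B = (8.9 − 0.7)/(33 + 81×0.22) = 0.161 mA, I_C = β·I_B = 12.9 mA.
Then V_CE = 9.6 − 12.9×8.2 − 13.1×0.22 = -99.1 V < 0.2 V — the active assumption fails.
Re-solve with V_CE = 0.2 V. KCL at the emitter: V_E/R_E = (V_BB−0.7−V_E)/R_B + (V_CC−0.2−V_E)/R_C, giving V_E = 0.297 V.
I_C = (V_CC − 0.2 − V_E)/R_C = (9.4 − 0.297)/8.2 = 1.11 mA.
Check: I_B = (8.2 − 0.297)/33 = 0.239 mA, and β·I_B = 19.2 mA > I_C, confirming saturation.

saturation; I_C ≈ 1.1 mA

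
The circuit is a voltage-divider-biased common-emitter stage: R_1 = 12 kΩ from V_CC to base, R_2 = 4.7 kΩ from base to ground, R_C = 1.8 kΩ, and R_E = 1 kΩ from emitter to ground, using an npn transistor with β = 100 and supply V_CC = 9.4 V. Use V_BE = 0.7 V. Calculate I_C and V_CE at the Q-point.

Thevenize the base divider: V_Th = V_CC·R_2/(R_1+R_2) = 9.4×4.7/16.7 = 2.65 V, R_Th = R_1‖R_2 = 3.38 kΩ.
Base-emitter loop: V_Th = I_B·R_Th + V_BE + (β+1)I_B·R_E, so I_B = (2.65 − 0.7) / (3.38 + 101×1) = 0.0186 mA.
I_C = β·I_B = 100×0.0186 = 1.86 mA, and I_E = (β+1)I_B = 1.88 mA.
V_CE = V_CC − I_C·R_C − I_E·R_E = 9.4 − 1.86×1.8 − 1.88×1 = 4.16 V.
V_CE = 4.16 V > 0.2 V confirms active-region operation.

I_C ≈ 1.9 mA, V_CE ≈ 4.2 V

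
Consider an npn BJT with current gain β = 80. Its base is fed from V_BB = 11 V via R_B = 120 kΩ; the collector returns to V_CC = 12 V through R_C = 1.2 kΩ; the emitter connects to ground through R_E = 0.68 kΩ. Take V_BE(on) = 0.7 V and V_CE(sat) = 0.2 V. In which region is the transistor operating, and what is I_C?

active; I_C ≈ 4.7 mA

Assume active. Base-emitter loop: I_B = (V_BB − V_BE)/(R_B + (β+1)R_E) = (11 − 0.7)/(120 + 81×0.68) = 0.0588 mA.
I_C = β·I_B = 80×0.0588 = 4.71 mA.
V_CE = V_CC − I_C·R_C − I_E·R_E = 12 − 4.71×1.2 − 4.77×0.68 = 3.11 V > V_CE(sat), so the active-region assumption holds.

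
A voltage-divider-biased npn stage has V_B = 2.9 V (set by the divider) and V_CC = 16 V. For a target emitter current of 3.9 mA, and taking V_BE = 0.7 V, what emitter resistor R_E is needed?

R_E ≈ 0.56 kΩ

V_E = V_B − V_BE = 2.9 − 0.7 = 2.2 V.
R_E = V_E / I_E = 2.2 / 3.9 = 0.564 kΩ.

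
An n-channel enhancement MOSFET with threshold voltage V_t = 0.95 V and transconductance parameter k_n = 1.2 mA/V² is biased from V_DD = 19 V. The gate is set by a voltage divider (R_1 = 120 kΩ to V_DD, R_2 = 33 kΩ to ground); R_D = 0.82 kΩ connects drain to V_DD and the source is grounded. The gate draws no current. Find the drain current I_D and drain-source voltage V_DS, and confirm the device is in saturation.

I_D ≈ 5.9 mA, V_DS ≈ 14 V

V_G = V_DD·R_2/(R_1+R_2) = 19×33/153 = 4.1 V. With the source grounded, V_GS = V_G = 4.1 V.
Assume saturation: I_D = (k_n/2)(V_GS − V_t)² = (1.2/2)×(4.1 − 0.95)² = 0.6×3.15² = 5.95 mA.
V_DS = V_DD − I_D·R_D = 19 − 5.95×0.82 = 14.1 V.
Saturation requires V_DS ≥ V_GS − V_t = 3.15 V; 14.1 ≥ 3.15 ✓.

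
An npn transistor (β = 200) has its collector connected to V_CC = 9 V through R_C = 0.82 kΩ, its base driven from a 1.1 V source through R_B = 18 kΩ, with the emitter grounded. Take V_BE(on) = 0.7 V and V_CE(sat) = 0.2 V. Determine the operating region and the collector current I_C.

active; I_C ≈ 4.4 mA

Assume active. Base-emitter loop: I_B = (V_BB − V_BE)/R_B = (1.1 − 0.7)/18 = 0.0222 mA.
I_C = β·I_B = 200×0.0222 = 4.44 mA.
V_CE = V_CC − I_C·R_C = 9 − 4.44×0.82 = 5.36 V > V_CE(sat), so the active-region assumption holds.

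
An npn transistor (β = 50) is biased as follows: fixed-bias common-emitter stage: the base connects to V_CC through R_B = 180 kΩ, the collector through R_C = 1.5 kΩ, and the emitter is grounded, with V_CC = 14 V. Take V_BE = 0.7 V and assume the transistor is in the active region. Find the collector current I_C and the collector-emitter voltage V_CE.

Base loop: V_CC = I_B·R_B + V_BE, so I_B = (14 − 0.7)/180 kΩ = 0.0739 mA.
In the active region I_C = β·I_B = 50 × 0.0739 = 3.69 mA.
Collector loop: V_CE = V_CC − I_C·R_C = 14 − 3.69×1.5 = 8.46 V.
Since V_CE = 8.46 V > V_CE(sat) ≈ 0.2 V, the transistor is in the active region as assumed.

I_C ≈ 3.7 mA, V_CE ≈ 8.5 V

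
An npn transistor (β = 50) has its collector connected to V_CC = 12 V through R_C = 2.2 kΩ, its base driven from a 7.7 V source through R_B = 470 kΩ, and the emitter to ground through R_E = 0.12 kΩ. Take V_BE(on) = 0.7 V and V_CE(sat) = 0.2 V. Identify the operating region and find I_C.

active; I_C ≈ 0.74 mA

Assume active. Base-emitter loop: I_B = (V_BB − V_BE)/(R_B + (β+1)R_E) = (7.7 − 0.7)/(470 + 51×0.12) = 0.0147 mA.
I_C = β·I_B = 50×0.0147 = 0.735 mA.
V_CE = V_CC − I_C·R_C − I_E·R_E = 12 − 0.735×2.2 − 0.75×0.12 = 10.3 V > V_CE(sat), so the active-region assumption holds.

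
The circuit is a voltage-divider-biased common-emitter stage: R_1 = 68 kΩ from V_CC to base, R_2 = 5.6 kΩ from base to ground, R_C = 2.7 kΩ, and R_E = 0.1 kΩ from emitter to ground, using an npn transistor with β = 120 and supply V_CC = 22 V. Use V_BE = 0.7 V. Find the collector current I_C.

I_C ≈ 6.8 mA

Thevenize the base divider: V_Th = V_CC·R_2/(R_1+R_2) = 22×5.6/73.6 = 1.67 V, R_Th = R_1‖R_2 = 5.17 kΩ.
Base-emitter loop: V_Th = I_B·R_Th + V_BE + (β+1)I_B·R_E, so I_B = (1.67 − 0.7) / (5.17 + 121×0.1) = 0.0564 mA.
I_C = β·I_B = 120×0.0564 = 6.77 mA, and I_E = (β+1)I_B = 6.82 mA.
V_CE = V_CC − I_C·R_C − I_E·R_E = 22 − 6.77×2.7 − 6.82×0.1 = 3.05 V.
V_CE = 3.05 V > 0.2 V confirms active-region operation.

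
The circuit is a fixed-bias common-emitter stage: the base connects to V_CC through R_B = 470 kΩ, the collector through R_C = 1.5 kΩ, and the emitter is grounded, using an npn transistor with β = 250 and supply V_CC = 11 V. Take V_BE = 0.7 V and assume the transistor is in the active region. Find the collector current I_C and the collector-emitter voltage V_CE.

I_C ≈ 5.5 mA, V_CE ≈ 2.8 V

Base loop: V_CC = I_B·R_B + V_BE, so I_B = (11 − 0.7)/470 kΩ = 0.0219 mA.
In the active region I_C = β·I_B = 250 × 0.0219 = 5.48 mA.
Collector loop: V_CE = V_CC − I_C·R_C = 11 − 5.48×1.5 = 2.78 V.
Since V_CE = 2.78 V > V_CE(sat) ≈ 0.2 V, the transistor is in the active region as assumed.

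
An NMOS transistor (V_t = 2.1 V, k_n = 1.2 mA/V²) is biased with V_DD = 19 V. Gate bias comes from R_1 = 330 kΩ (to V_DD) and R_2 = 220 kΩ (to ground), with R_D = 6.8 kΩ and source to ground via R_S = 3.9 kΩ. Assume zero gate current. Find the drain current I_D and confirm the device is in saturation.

I_D ≈ 1.1 mA

V_G = V_DD·R_2/(R_1+R_2) = 19×220/550 = 7.6 V.
Assume saturation: I_D = (k_n/2)(V_GS − V_t)² with V_GS = V_G − I_D·R_S = 7.6 − 3.9·I_D.
Substituting gives 9.13·I_D² − 26.7·I_D + 18.1 = 0, with roots I_D = 1.07 or 1.86 mA.
The root I_D = 1.86 mA gives V_GS = 0.338 V ≤ V_t, so take I_D = 1.07 mA.
Then V_GS = 3.43 V and V_DS = V_DD − I_D(R_D+R_S) = 19 − 1.07×10.7 = 7.57 V.
Saturation requires V_DS ≥ V_GS − V_t = 1.33 V; 7.57 ≥ 1.33 ✓.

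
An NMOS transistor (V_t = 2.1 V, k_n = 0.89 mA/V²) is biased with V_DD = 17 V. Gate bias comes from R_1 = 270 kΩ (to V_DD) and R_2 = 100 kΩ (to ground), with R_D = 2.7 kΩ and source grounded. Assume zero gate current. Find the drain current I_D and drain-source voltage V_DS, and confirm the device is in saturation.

I_D ≈ 2.8 mA, V_DS ≈ 9.5 V

V_G = V_DD·R_2/(R_1+R_2) = 17×100/370 = 4.59 V. With the source grounded, V_GS = V_G = 4.59 V.
Assume saturation: I_D = (k_n/2)(V_GS − V_t)² = (0.89/2)×(4.59 − 2.1)² = 0.445×2.49² = 2.77 mA.
V_DS = V_DD − I_D·R_D = 17 − 2.77×2.7 = 9.52 V.
Saturation requires V_DS ≥ V_GS − V_t = 2.49 V; 9.52 ≥ 2.49 ✓.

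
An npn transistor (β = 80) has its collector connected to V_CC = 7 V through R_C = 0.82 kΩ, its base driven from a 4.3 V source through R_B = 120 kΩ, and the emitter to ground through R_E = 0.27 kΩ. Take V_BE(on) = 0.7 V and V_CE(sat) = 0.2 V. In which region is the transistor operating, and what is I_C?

active; I_C ≈ 2 mA

Assume active. Base-emitter loop: I_B = (V_BB − V_BE)/(R_B + (β+1)R_E) = (4.3 − 0.7)/(120 + 81×0.27) = 0.0254 mA.
I_C = β·I_B = 80×0.0254 = 2.03 mA.
V_CE = V_CC − I_C·R_C − I_E·R_E = 7 − 2.03×0.82 − 2.06×0.27 = 4.78 V > V_CE(sat), so the active-region assumption holds.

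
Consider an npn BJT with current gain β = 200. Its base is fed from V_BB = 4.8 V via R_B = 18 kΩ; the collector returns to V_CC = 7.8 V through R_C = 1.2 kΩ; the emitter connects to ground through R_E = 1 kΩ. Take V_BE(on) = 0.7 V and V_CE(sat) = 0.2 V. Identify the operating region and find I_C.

Assume active: I_B = (4.8 − 0.7)/(18 + 201×1) = 0.0187 mA, I_C = β·I_B = 3.74 mA.
Then V_CE = 7.8 − 3.74×1.2 − 3.76×1 = -0.456 V < 0.2 V — the active assumption fails.
Re-solve with V_CE = 0.2 V. KCL at the emitter: V_E/R_E = (V_BB−0.7−V_E)/R_B + (V_CC−0.2−V_E)/R_C, giving V_E = 3.47 V.
I_C = (V_CC − 0.2 − V_E)/R_C = (7.6 − 3.47)/1.2 = 3.44 mA.
Check: I_B = (4.1 − 3.47)/18 = 0.0348 mA, and β·I_B = 6.96 mA > I_C, confirming saturation.

saturation; I_C ≈ 3.4 mA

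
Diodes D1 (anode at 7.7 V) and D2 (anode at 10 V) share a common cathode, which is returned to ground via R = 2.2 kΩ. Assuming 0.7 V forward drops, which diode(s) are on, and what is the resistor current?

Assume both conduct. Then node N would need to be at both 7.7−0.7 = 7 V and 10−0.7 = 9.3 V, which is impossible.
Assume only D2 conducts: V_N = 10 − 0.7 = 9.3 V, so I_R = 9.3/2.2 = 4.23 mA.
Check D1: its anode-to-cathode voltage is 7.7 − 9.3 = -1.6 V < 0.7 V, so it is off. The assumption is consistent.

Only D2 conducts; I_R ≈ 4.2 mA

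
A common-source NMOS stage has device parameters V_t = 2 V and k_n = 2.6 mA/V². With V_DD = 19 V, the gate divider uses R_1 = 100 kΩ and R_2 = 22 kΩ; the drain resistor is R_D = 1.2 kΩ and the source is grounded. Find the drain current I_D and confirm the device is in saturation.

I_D ≈ 2.6 mA

V_G = V_DD·R_2/(R_1+R_2) = 19×22/122 = 3.43 V. With the source grounded, V_GS = V_G = 3.43 V.
Assume saturation: I_D = (k_n/2)(V_GS − V_t)² = (2.6/2)×(3.43 − 2)² = 1.3×1.43² = 2.64 mA.
V_DS = V_DD − I_D·R_D = 19 − 2.64×1.2 = 15.8 V.
Saturation requires V_DS ≥ V_GS − V_t = 1.43 V; 15.8 ≥ 1.43 ✓.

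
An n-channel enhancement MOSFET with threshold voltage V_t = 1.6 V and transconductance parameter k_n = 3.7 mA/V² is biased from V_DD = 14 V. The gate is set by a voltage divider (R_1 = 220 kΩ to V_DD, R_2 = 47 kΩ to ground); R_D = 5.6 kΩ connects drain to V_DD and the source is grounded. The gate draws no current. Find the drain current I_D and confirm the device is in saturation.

I_D ≈ 1.4 mA

V_G = V_DD·R_2/(R_1+R_2) = 14×47/267 = 2.46 V. With the source grounded, V_GS = V_G = 2.46 V.
Assume saturation: I_D = (k_n/2)(V_GS − V_t)² = (3.7/2)×(2.46 − 1.6)² = 1.85×0.864² = 1.38 mA.
V_DS = V_DD − I_D·R_D = 14 − 1.38×5.6 = 6.26 V.
Saturation requires V_DS ≥ V_GS − V_t = 0.864 V; 6.26 ≥ 0.864 ✓.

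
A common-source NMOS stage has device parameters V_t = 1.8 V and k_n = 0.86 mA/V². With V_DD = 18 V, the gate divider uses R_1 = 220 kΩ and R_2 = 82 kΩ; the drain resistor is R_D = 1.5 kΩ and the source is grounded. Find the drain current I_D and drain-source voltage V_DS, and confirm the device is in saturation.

V_G = V_DD·R_2/(R_1+R_2) = 18×82/302 = 4.89 V. With the source grounded, V_GS = V_G = 4.89 V.
Assume saturation: I_D = (k_n/2)(V_GS − V_t)² = (0.86/2)×(4.89 − 1.8)² = 0.43×3.09² = 4.1 mA.
V_DS = V_DD − I_D·R_D = 18 − 4.1×1.5 = 11.9 V.
Saturation requires V_DS ≥ V_GS − V_t = 3.09 V; 11.9 ≥ 3.09 ✓.

I_D ≈ 4.1 mA, V_DS ≈ 12 V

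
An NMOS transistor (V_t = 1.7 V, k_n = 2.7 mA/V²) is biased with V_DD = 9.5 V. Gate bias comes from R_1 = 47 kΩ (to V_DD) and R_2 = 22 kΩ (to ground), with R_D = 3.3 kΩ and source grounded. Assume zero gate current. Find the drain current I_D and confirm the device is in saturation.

V_G = V_DD·R_2/(R_1+R_2) = 9.5×22/69 = 3.03 V. With the source grounded, V_GS = V_G = 3.03 V.
Assume saturation: I_D = (k_n/2)(V_GS − V_t)² = (2.7/2)×(3.03 − 1.7)² = 1.35×1.33² = 2.38 mA.
V_DS = V_DD − I_D·R_D = 9.5 − 2.38×3.3 = 1.63 V.
Saturation requires V_DS ≥ V_GS − V_t = 1.33 V; 1.63 ≥ 1.33 ✓.

I_D ≈ 2.4 mA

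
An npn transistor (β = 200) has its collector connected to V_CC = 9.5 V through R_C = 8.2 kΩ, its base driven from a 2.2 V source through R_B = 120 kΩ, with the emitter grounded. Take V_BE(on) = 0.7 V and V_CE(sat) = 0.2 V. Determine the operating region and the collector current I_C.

saturation; I_C ≈ 1.1 mA

Assume active: I_B = (2.2 − 0.7)/120 = 0.0125 mA, giving I_C = β·I_B = 2.5 mA.
But then V_CE = 9.5 − 2.5×8.2 = -11 V < V_CE(sat) = 0.2 V — impossible in the active region.
So the transistor is saturated. With V_CE = 0.2 V, I_C = (V_CC − 0.2)/R_C = 9.3/8.2 = 1.13 mA.
Check: β·I_B = 2.5 mA > I_C = 1.13 mA, confirming saturation.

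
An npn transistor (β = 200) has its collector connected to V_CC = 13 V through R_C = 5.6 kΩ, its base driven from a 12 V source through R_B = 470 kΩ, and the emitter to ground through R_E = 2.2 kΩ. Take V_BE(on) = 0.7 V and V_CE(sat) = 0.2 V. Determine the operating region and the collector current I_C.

Assume active: I_B = (12 − 0.7)/(470 + 201×2.2) = 0.0124 mA, I_C = β·I_B = 2.48 mA.
Then V_CE = 13 − 2.48×5.6 − 2.49×2.2 = -6.35 V < 0.2 V — the active assumption fails.
Re-solve with V_CE = 0.2 V. KCL at the emitter: V_E/R_E = (V_BB−0.7−V_E)/R_B + (V_CC−0.2−V_E)/R_C, giving V_E = 3.64 V.
I_C = (V_CC − 0.2 − V_E)/R_C = (12.8 − 3.64)/5.6 = 1.64 mA.
Check: I_B = (11.3 − 3.64)/470 = 0.0163 mA, and β·I_B = 3.26 mA > I_C, confirming saturation.

saturation; I_C ≈ 1.6 mA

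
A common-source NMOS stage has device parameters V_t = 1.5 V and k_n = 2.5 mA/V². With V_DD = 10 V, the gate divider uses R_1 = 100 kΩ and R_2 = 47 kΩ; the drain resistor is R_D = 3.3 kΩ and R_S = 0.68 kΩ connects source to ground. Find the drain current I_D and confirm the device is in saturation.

V_G = V_DD·R_2/(R_1+R_2) = 10×47/147 = 3.2 V.
Assume saturation: I_D = (k_n/2)(V_GS − V_t)² with V_GS = V_G − I_D·R_S = 3.2 − 0.68·I_D.
Substituting gives 0.578·I_D² − 3.89·I_D + 3.6 = 0, with roots I_D = 1.11 or 5.61 mA.
The root I_D = 5.61 mA gives V_GS = -0.619 V ≤ V_t, so take I_D = 1.11 mA.
Then V_GS = 2.44 V and V_DS = V_DD − I_D(R_D+R_S) = 10 − 1.11×3.98 = 5.58 V.
Saturation requires V_DS ≥ V_GS − V_t = 0.942 V; 5.58 ≥ 0.942 ✓.

I_D ≈ 1.1 mA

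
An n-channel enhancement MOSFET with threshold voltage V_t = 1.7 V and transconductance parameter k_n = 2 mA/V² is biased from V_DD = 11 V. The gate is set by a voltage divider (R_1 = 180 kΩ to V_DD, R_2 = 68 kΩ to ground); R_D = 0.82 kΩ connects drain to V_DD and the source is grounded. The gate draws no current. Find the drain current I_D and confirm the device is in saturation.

V_G = V_DD·R_2/(R_1+R_2) = 11×68/248 = 3.02 V. With the source grounded, V_GS = V_G = 3.02 V.
Assume saturation: I_D = (k_n/2)(V_GS − V_t)² = (2/2)×(3.02 − 1.7)² = 1×1.32² = 1.73 mA.
V_DS = V_DD − I_D·R_D = 11 − 1.73×0.82 = 9.58 V.
Saturation requires V_DS ≥ V_GS − V_t = 1.32 V; 9.58 ≥ 1.32 ✓.

I_D ≈ 1.7 mA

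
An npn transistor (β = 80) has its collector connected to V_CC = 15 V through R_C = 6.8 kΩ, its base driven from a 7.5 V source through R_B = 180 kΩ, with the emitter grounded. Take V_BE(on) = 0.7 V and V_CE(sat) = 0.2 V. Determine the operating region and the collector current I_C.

Assume active: I_B = (7.5 − 0.7)/180 = 0.0378 mA, giving I_C = β·I_B = 3.02 mA.
But then V_CE = 15 − 3.02×6.8 = -5.55 V < V_CE(sat) = 0.2 V — impossible in the active region.
So the transistor is saturated. With V_CE = 0.2 V, I_C = (V_CC − 0.2)/R_C = 14.8/6.8 = 2.18 mA.
Check: β·I_B = 3.02 mA > I_C = 2.18 mA, confirming saturation.

saturation; I_C ≈ 2.2 mA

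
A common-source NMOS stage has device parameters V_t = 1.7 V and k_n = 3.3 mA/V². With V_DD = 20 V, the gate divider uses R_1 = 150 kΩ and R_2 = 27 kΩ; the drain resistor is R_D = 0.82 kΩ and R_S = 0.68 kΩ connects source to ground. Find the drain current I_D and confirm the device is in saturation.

I_D ≈ 0.9 mA

V_G = V_DD·R_2/(R_1+R_2) = 20×27/177 = 3.05 V.
Assume saturation: I_D = (k_n/2)(V_GS − V_t)² with V_GS = V_G − I_D·R_S = 3.05 − 0.68·I_D.
Substituting gives 0.763·I_D² − 4.03·I_D + 3.01 = 0, with roots I_D = 0.9 or 4.38 mA.
The root I_D = 4.38 mA gives V_GS = 0.0701 V ≤ V_t, so take I_D = 0.9 mA.
Then V_GS = 2.44 V and V_DS = V_DD − I_D(R_D+R_S) = 20 − 0.9×1.5 = 18.6 V.
Saturation requires V_DS ≥ V_GS − V_t = 0.739 V; 18.6 ≥ 0.739 ✓.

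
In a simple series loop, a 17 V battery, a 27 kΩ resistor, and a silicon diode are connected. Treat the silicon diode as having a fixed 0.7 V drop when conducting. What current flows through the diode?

KVL around the loop: 17 = V_D + I·R = 0.7 + I × 27 kΩ.
So I = (17 − 0.7) / 27 kΩ = 16.3 / 27 = 0.604 mA.

I ≈ 0.6 mA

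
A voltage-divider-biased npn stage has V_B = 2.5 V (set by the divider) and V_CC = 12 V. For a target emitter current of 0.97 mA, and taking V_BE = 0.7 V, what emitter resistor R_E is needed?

R_E ≈ 1.9 kΩ

V_E = V_B − V_BE = 2.5 − 0.7 = 1.8 V.
R_E = V_E / I_E = 1.8 / 0.97 = 1.86 kΩ.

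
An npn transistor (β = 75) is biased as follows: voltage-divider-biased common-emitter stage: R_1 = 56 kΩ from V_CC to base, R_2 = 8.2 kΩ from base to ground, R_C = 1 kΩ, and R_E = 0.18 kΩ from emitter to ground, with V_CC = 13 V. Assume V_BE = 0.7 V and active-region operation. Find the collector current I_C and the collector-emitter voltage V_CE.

Thevenize the base divider: V_Th = V_CC·R_2/(R_1+R_2) = 13×8.2/64.2 = 1.66 V, R_Th = R_1‖R_2 = 7.15 kΩ.
Base-emitter loop: V_Th = I_B·R_Th + V_BE + (β+1)I_B·R_E, so I_B = (1.66 − 0.7) / (7.15 + 76×0.18) = 0.0461 mA.
I_C = β·I_B = 75×0.0461 = 3.46 mA, and I_E = (β+1)I_B = 3.5 mA.
V_CE = V_CC − I_C·R_C − I_E·R_E = 13 − 3.46×1 − 3.5×0.18 = 8.91 V.
V_CE = 8.91 V > 0.2 V confirms active-region operation.

I_C ≈ 3.5 mA, V_CE ≈ 8.9 V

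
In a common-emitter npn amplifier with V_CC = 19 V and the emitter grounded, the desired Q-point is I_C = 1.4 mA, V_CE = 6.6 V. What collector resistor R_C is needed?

Collector loop: V_CC = I_C·R_C + V_CE.
R_C = (V_CC − V_CE)/I_C = (19 − 6.6)/1.4 = 8.86 kΩ.

R_C ≈ 8.9 kΩ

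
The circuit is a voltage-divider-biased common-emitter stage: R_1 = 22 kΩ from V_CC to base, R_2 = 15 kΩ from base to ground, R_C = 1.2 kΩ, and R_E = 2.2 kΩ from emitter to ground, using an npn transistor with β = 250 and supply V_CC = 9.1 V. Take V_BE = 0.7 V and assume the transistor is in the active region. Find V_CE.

V_CE ≈ 4.6 V

Thevenize the base divider: V_Th = V_CC·R_2/(R_1+R_2) = 9.1×15/37 = 3.69 V, R_Th = R_1‖R_2 = 8.92 kΩ.
Base-emitter loop: V_Th = I_B·R_Th + V_BE + (β+1)I_B·R_E, so I_B = (3.69 − 0.7) / (8.92 + 251×2.2) = 0.00533 mA.
I_C = β·I_B = 250×0.00533 = 1.33 mA, and I_E = (β+1)I_B = 1.34 mA.
V_CE = V_CC − I_C·R_C − I_E·R_E = 9.1 − 1.33×1.2 − 1.34×2.2 = 4.56 V.
V_CE = 4.56 V > 0.2 V confirms active-region operation.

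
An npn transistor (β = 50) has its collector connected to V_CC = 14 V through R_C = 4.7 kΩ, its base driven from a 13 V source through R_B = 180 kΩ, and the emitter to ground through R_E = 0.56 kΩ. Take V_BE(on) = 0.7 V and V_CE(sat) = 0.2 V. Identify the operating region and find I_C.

Assume active: I_B = (13 − 0.7)/(180 + 51×0.56) = 0.059 mA, I_C = β·I_B = 2.95 mA.
Then V_CE = 14 − 2.95×4.7 − 3.01×0.56 = -1.54 V < 0.2 V — the active assumption fails.
Re-solve with V_CE = 0.2 V. KCL at the emitter: V_E/R_E = (V_BB−0.7−V_E)/R_B + (V_CC−0.2−V_E)/R_C, giving V_E = 1.5 V.
I_C = (V_CC − 0.2 − V_E)/R_C = (13.8 − 1.5)/4.7 = 2.62 mA.
Check: I_B = (12.3 − 1.5)/180 = 0.06 mA, and β·I_B = 3 mA > I_C, confirming saturation.

saturation; I_C ≈ 2.6 mA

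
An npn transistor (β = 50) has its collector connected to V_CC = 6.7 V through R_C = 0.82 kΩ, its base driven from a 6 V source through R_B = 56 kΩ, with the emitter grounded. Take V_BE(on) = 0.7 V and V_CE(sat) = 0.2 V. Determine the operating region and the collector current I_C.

Assume active. Base-emitter loop: I_B = (V_BB − V_BE)/R_B = (6 − 0.7)/56 = 0.0946 mA.
I_C = β·I_B = 50×0.0946 = 4.73 mA.
V_CE = V_CC − I_C·R_C = 6.7 − 4.73×0.82 = 2.82 V > V_CE(sat), so the active-region assumption holds.

active; I_C ≈ 4.7 mA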